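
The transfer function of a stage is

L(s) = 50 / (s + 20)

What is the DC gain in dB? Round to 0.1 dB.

L(0) = 50 / 20 = 2.5
20 log₁₀(2.5) ≈ 7.96 dB

8.0 dB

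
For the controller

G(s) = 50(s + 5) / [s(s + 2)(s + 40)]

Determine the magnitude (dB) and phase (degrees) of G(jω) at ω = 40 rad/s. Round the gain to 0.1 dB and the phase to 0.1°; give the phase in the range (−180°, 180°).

At s = jω = j40:
zero (s+5): 5 + j40 → |·| = √(5²+40²) = √1625 ≈ 40.311, ∠ = arctan(40/5) ≈ 82.87°
pole (s+2): 2 + j40 → |·| = √(2²+40²) = √1604 ≈ 40.05, ∠ = arctan(40/2) ≈ 87.14°
pole (s+40): 40 + j40 → |·| = √(40²+40²) = √3200 ≈ 56.569, ∠ = arctan(40/40) ≈ 45.00°
pole at origin: |s| = 40, ∠ = 90.00° (in denominator)
|G| = 50 · 40.311 / 90624 ≈ 0.022241
Gain = 20 log₁₀(0.022241) ≈ -33.06 dB
∠G = 82.87° − 222.14° = -139.27°

-33.1 dB, -139.3°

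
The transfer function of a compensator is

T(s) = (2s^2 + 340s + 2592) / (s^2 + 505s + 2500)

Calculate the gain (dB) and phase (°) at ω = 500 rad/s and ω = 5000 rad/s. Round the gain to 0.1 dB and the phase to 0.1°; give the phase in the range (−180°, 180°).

ω = 500: 3.4 dB, 26.7°; ω = 5000: 6.0 dB, 3.8°

Substitute s = j500:
Numerator: 2(j500)^2 + 340(j500) + 2592 = -497408 + j170000
Denominator: (j500)^2 + 505(j500) + 2500 = -247500 + j252500
|N| = √(497408² + 170000²) ≈ 5.2566e+05, ∠N ≈ 161.13°
|D| = √(247500² + 252500²) ≈ 3.5357e+05, ∠D ≈ 134.43°
|T| = 5.2566e+05 / 3.5357e+05 ≈ 1.4867
Gain = 20 log₁₀(1.4867) ≈ 3.44 dB
∠T = 161.13° − 134.43° = 26.70°

Substitute s = j5000:
Numerator: 2(j5000)^2 + 340(j5000) + 2592 = -49997408 + j1700000
Denominator: (j5000)^2 + 505(j5000) + 2500 = -24997500 + j2525000
|N| = √(49997408² + 1700000²) ≈ 5.0026e+07, ∠N ≈ 178.05°
|D| = √(24997500² + 2525000²) ≈ 2.5125e+07, ∠D ≈ 174.23°
|T| = 5.0026e+07 / 2.5125e+07 ≈ 1.9911
Gain = 20 log₁₀(1.9911) ≈ 5.98 dB
∠T = 178.05° − 174.23° = 3.82°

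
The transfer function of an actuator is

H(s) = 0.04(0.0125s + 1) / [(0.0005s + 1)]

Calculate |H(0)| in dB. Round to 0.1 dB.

H(0) = 0.04 · 1 / 1 = 0.04
20 log₁₀(0.04) ≈ -27.96 dB

-28.0 dB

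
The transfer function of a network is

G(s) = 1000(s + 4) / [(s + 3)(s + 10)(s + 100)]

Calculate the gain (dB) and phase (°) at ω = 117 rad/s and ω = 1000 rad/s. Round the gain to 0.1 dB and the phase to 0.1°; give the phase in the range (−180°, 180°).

At s = jω = j117:
zero (s+4): 4 + j117 → |·| = √(4²+117²) = √13705 ≈ 117.07, ∠ = arctan(117/4) ≈ 88.04°
pole (s+3): 3 + j117 → |·| = √(3²+117²) = √13698 ≈ 117.04, ∠ = arctan(117/3) ≈ 88.53°
pole (s+10): 10 + j117 → |·| = √(10²+117²) = √13789 ≈ 117.43, ∠ = arctan(117/10) ≈ 85.11°
pole (s+100): 100 + j117 → |·| = √(100²+117²) = √23689 ≈ 153.91, ∠ = arctan(117/100) ≈ 49.48°
|G| = 1000 · 117.07 / 2.1153e+06 ≈ 0.055344
Gain = 20 log₁₀(0.055344) ≈ -25.14 dB
∠G = 88.04° − 223.12° = -135.08°

At s = jω = j1000:
zero (s+4): 4 + j1000 → |·| = √(4²+1000²) = √1000016 ≈ 1000, ∠ = arctan(1000/4) ≈ 89.77°
pole (s+3): 3 + j1000 → |·| = √(3²+1000²) = √1000009 ≈ 1000, ∠ = arctan(1000/3) ≈ 89.83°
pole (s+10): 10 + j1000 → |·| = √(10²+1000²) = √1000100 ≈ 1000, ∠ = arctan(1000/10) ≈ 89.43°
pole (s+100): 100 + j1000 → |·| = √(100²+1000²) = √1010000 ≈ 1005, ∠ = arctan(1000/100) ≈ 84.29°
|G| = 1000 · 1000 / 1.005e+09 ≈ 0.00099502
Gain = 20 log₁₀(0.00099502) ≈ -60.04 dB
∠G = 89.77° − 263.55° = -173.78°

ω = 117: -25.1 dB, -135.1°; ω = 1000: -60.0 dB, -173.8°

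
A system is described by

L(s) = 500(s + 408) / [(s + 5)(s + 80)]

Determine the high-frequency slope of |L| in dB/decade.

Each pole contributes −20 dB/decade at high frequency; each zero contributes +20 dB/decade.
Net: 1 zero(s) − 2 pole(s) → -20 dB/decade.

-20 dB/decade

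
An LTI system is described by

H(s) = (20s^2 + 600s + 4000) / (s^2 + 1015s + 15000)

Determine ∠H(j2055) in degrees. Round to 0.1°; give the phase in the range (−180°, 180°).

Substitute s = j2055:
Numerator: 20(j2055)^2 + 600(j2055) + 4000 = -84456500 + j1233000
Denominator: (j2055)^2 + 1015(j2055) + 15000 = -4208025 + j2085825
|N| = √(84456500² + 1233000²) ≈ 8.4465e+07, ∠N ≈ 179.16°
|D| = √(4208025² + 2085825²) ≈ 4.6966e+06, ∠D ≈ 153.63°
∠H = 179.16° − 153.63° = 25.53°

25.5°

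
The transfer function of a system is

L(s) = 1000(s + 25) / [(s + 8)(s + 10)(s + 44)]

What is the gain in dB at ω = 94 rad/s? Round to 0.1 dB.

-19.6 dB

At s = jω = j94:
zero (s+25): 25 + j94 → |·| = √(25²+94²) = √9461 ≈ 97.268, ∠ = arctan(94/25) ≈ 75.11°
pole (s+8): 8 + j94 → |·| = √(8²+94²) = √8900 ≈ 94.34, ∠ = arctan(94/8) ≈ 85.14°
pole (s+10): 10 + j94 → |·| = √(10²+94²) = √8936 ≈ 94.53, ∠ = arctan(94/10) ≈ 83.93°
pole (s+44): 44 + j94 → |·| = √(44²+94²) = √10772 ≈ 103.79, ∠ = arctan(94/44) ≈ 64.92°
|L| = 1000 · 97.268 / 9.256e+05 ≈ 0.10509
Gain = 20 log₁₀(0.10509) ≈ -19.57 dB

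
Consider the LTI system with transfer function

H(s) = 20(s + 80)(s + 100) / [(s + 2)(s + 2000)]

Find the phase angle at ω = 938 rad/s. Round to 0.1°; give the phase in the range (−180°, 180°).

54.0°

At s = jω = j938:
zero (s+80): 80 + j938 → |·| = √(80²+938²) = √886244 ≈ 941.41, ∠ = arctan(938/80) ≈ 85.13°
zero (s+100): 100 + j938 → |·| = √(100²+938²) = √889844 ≈ 943.32, ∠ = arctan(938/100) ≈ 83.91°
pole (s+2): 2 + j938 → |·| = √(2²+938²) = √879848 ≈ 938, ∠ = arctan(938/2) ≈ 89.88°
pole (s+2000): 2000 + j938 → |·| = √(2000²+938²) = √4879844 ≈ 2209, ∠ = arctan(938/2000) ≈ 25.13°
∠H = 169.04° − 115.01° = 54.03°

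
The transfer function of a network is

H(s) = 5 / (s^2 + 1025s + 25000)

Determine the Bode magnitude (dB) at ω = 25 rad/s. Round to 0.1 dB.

Substitute s = j25:
Numerator: 5 = 5 + j0
Denominator: (j25)^2 + 1025(j25) + 25000 = 24375 + j25625
|N| = √(5² + 0²) ≈ 5, ∠N ≈ 0.00°
|D| = √(24375² + 25625²) ≈ 35366, ∠D ≈ 46.43°
|H| = 5 / 35366 ≈ 0.00014138
Gain = 20 log₁₀(0.00014138) ≈ -76.99 dB

-77.0 dB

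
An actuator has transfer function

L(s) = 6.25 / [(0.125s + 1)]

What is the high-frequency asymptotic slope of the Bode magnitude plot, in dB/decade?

Each pole contributes −20 dB/decade at high frequency; each zero contributes +20 dB/decade.
Net: 0 zero(s) − 1 pole(s) → -20 dB/decade.

-20 dB/decade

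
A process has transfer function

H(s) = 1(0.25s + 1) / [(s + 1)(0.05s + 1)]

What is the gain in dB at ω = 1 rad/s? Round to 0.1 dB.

At ω = 1 rad/s:
zero (1 + j1·0.25) = 1 + j0.25 → |·| ≈ 1.0308, ∠ ≈ 14.04°
pole (1 + j1·1) = 1 + j1 → |·| ≈ 1.4142, ∠ ≈ 45.00°
pole (1 + j1·0.05) = 1 + j0.05 → |·| ≈ 1.0012, ∠ ≈ 2.86°
|H| = 1 · 1.0308 / (1.4142 · 1.0012) ≈ 0.72802
Gain = 20 log₁₀(0.72802) ≈ -2.76 dB

-2.8 dB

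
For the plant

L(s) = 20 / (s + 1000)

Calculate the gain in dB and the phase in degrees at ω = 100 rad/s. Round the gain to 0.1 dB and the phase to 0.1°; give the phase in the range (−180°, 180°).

-34.0 dB, -5.7°

At s = jω = j100:
pole (s+1000): 1000 + j100 → |·| = √(1000²+100²) = √1010000 ≈ 1005, ∠ = arctan(100/1000) ≈ 5.71°
|L| = 20 / 1005 ≈ 0.0199
Gain = 20 log₁₀(0.0199) ≈ -34.02 dB
∠L = 0.00° − 5.71° = -5.71°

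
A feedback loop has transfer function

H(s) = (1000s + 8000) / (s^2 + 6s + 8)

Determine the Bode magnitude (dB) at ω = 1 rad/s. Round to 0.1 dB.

58.8 dB

Substitute s = j1:
Numerator: 1000(j1) + 8000 = 8000 + j1000
Denominator: (j1)^2 + 6(j1) + 8 = 7 + j6
|N| = √(8000² + 1000²) ≈ 8062.3, ∠N ≈ 7.13°
|D| = √(7² + 6²) ≈ 9.2195, ∠D ≈ 40.60°
|H| = 8062.3 / 9.2195 ≈ 874.48
Gain = 20 log₁₀(874.48) ≈ 58.83 dB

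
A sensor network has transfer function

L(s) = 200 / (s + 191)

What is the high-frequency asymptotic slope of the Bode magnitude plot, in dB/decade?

-20 dB/decade

Each pole contributes −20 dB/decade at high frequency; each zero contributes +20 dB/decade.
Net: 0 zero(s) − 1 pole(s) → -20 dB/decade.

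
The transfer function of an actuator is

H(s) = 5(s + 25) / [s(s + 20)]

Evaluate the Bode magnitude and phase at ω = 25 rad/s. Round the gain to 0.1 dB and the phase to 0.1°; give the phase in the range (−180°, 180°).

At s = jω = j25:
zero (s+25): 25 + j25 → |·| = √(25²+25²) = √1250 ≈ 35.355, ∠ = arctan(25/25) ≈ 45.00°
pole (s+20): 20 + j25 → |·| = √(20²+25²) = √1025 ≈ 32.016, ∠ = arctan(25/20) ≈ 51.34°
pole at origin: |s| = 25, ∠ = 90.00° (in denominator)
|H| = 5 · 35.355 / 800.4 ≈ 0.22086
Gain = 20 log₁₀(0.22086) ≈ -13.12 dB
∠H = 45.00° − 141.34° = -96.34°

-13.1 dB, -96.3°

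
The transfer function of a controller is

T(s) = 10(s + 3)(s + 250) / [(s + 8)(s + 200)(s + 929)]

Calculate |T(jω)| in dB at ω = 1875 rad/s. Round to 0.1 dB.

-46.4 dB

At s = jω = j1875:
zero (s+3): 3 + j1875 → |·| = √(3²+1875²) = √3515634 ≈ 1875, ∠ = arctan(1875/3) ≈ 89.91°
zero (s+250): 250 + j1875 → |·| = √(250²+1875²) = √3578125 ≈ 1891.6, ∠ = arctan(1875/250) ≈ 82.41°
pole (s+8): 8 + j1875 → |·| = √(8²+1875²) = √3515689 ≈ 1875, ∠ = arctan(1875/8) ≈ 89.76°
pole (s+200): 200 + j1875 → |·| = √(200²+1875²) = √3555625 ≈ 1885.6, ∠ = arctan(1875/200) ≈ 83.91°
pole (s+929): 929 + j1875 → |·| = √(929²+1875²) = √4378666 ≈ 2092.5, ∠ = arctan(1875/929) ≈ 63.64°
|T| = 10 · 3.5468e+06 / 7.398e+09 ≈ 0.0047943
Gain = 20 log₁₀(0.0047943) ≈ -46.39 dB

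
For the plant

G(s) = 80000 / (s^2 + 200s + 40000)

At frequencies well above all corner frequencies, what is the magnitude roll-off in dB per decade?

Each pole contributes −20 dB/decade at high frequency; each zero contributes +20 dB/decade.
Net: 0 zero(s) − 2 pole(s) → -40 dB/decade.

-40 dB/decade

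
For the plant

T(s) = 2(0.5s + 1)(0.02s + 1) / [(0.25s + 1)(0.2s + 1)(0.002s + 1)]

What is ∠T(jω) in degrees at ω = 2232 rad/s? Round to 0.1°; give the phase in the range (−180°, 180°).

At ω = 2232 rad/s:
zero (1 + j2232·0.5) = 1 + j1116 → |·| ≈ 1116, ∠ ≈ 89.95°
zero (1 + j2232·0.02) = 1 + j44.64 → |·| ≈ 44.651, ∠ ≈ 88.72°
pole (1 + j2232·0.25) = 1 + j558 → |·| ≈ 558, ∠ ≈ 89.90°
pole (1 + j2232·0.2) = 1 + j446.4 → |·| ≈ 446.4, ∠ ≈ 89.87°
pole (1 + j2232·0.002) = 1 + j4.464 → |·| ≈ 4.5746, ∠ ≈ 77.37°
∠T = (89.95° + 88.72°) − (89.90° + 89.87° + 77.37°) = -78.47°

-78.5°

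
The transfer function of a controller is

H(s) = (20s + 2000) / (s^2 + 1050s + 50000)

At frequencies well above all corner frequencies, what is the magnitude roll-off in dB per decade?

-20 dB/decade

Each pole contributes −20 dB/decade at high frequency; each zero contributes +20 dB/decade.
Net: 1 zero(s) − 2 pole(s) → -20 dB/decade.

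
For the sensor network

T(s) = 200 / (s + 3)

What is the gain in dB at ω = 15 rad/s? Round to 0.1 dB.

22.3 dB

Substitute s = j15:
Numerator: 200 = 200 + j0
Denominator: (j15) + 3 = 3 + j15
|N| = √(200² + 0²) ≈ 200, ∠N ≈ 0.00°
|D| = √(3² + 15²) ≈ 15.297, ∠D ≈ 78.69°
|T| = 200 / 15.297 ≈ 13.074
Gain = 20 log₁₀(13.074) ≈ 22.33 dB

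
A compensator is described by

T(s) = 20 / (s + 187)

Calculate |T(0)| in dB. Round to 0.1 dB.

-19.4 dB

T(0) = 20 / (187) ≈ 0.10695
20 log₁₀(0.10695) ≈ -19.42 dB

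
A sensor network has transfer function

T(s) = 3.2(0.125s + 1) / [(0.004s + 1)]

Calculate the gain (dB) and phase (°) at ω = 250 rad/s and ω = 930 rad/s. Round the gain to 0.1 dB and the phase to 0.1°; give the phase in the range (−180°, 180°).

ω = 250: 37.0 dB, 43.2°; ω = 930: 39.7 dB, 14.6°

At ω = 250 rad/s:
zero (1 + j250·0.125) = 1 + j31.25 → |·| ≈ 31.266, ∠ ≈ 88.17°
pole (1 + j250·0.004) = 1 + j1 → |·| ≈ 1.4142, ∠ ≈ 45.00°
|T| = 3.2 · 31.266 / (1.4142) ≈ 70.748
Gain = 20 log₁₀(70.748) ≈ 36.99 dB
∠T = (88.17°) − (45.00°) = 43.17°

At ω = 930 rad/s:
zero (1 + j930·0.125) = 1 + j116.25 → |·| ≈ 116.25, ∠ ≈ 89.51°
pole (1 + j930·0.004) = 1 + j3.72 → |·| ≈ 3.8521, ∠ ≈ 74.95°
|T| = 3.2 · 116.25 / (3.8521) ≈ 96.571
Gain = 20 log₁₀(96.571) ≈ 39.70 dB
∠T = (89.51°) − (74.95°) = 14.56°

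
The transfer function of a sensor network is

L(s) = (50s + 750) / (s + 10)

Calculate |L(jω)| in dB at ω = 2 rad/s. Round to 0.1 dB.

Substitute s = j2:
Numerator: 50(j2) + 750 = 750 + j100
Denominator: (j2) + 10 = 10 + j2
|N| = √(750² + 100²) ≈ 756.64, ∠N ≈ 7.59°
|D| = √(10² + 2²) ≈ 10.198, ∠D ≈ 11.31°
|L| = 756.64 / 10.198 ≈ 74.195
Gain = 20 log₁₀(74.195) ≈ 37.41 dB

37.4 dB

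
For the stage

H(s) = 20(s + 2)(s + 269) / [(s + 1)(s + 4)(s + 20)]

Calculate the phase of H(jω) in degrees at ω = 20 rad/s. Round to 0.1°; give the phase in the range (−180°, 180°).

-122.3°

At s = jω = j20:
zero (s+2): 2 + j20 → |·| = √(2²+20²) = √404 ≈ 20.1, ∠ = arctan(20/2) ≈ 84.29°
zero (s+269): 269 + j20 → |·| = √(269²+20²) = √72761 ≈ 269.74, ∠ = arctan(20/269) ≈ 4.25°
pole (s+1): 1 + j20 → |·| = √(1²+20²) = √401 ≈ 20.025, ∠ = arctan(20/1) ≈ 87.14°
pole (s+4): 4 + j20 → |·| = √(4²+20²) = √416 ≈ 20.396, ∠ = arctan(20/4) ≈ 78.69°
pole (s+20): 20 + j20 → |·| = √(20²+20²) = √800 ≈ 28.284, ∠ = arctan(20/20) ≈ 45.00°
∠H = 88.54° − 210.83° = -122.29°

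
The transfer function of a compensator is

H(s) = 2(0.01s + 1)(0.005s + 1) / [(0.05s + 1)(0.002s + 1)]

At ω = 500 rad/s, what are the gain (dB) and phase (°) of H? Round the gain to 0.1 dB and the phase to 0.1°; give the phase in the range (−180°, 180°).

At ω = 500 rad/s:
zero (1 + j500·0.01) = 1 + j5 → |·| ≈ 5.099, ∠ ≈ 78.69°
zero (1 + j500·0.005) = 1 + j2.5 → |·| ≈ 2.6926, ∠ ≈ 68.20°
pole (1 + j500·0.05) = 1 + j25 → |·| ≈ 25.02, ∠ ≈ 87.71°
pole (1 + j500·0.002) = 1 + j1 → |·| ≈ 1.4142, ∠ ≈ 45.00°
|H| = 2 · 5.099 · 2.6926 / (25.02 · 1.4142) ≈ 0.77605
Gain = 20 log₁₀(0.77605) ≈ -2.20 dB
∠H = (78.69° + 68.20°) − (87.71° + 45.00°) = 14.18°

-2.2 dB, 14.2°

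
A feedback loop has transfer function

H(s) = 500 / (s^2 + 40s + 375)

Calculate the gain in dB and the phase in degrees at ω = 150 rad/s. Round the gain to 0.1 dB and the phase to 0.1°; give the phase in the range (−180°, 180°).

Substitute s = j150:
Numerator: 500 = 500 + j0
Denominator: (j150)^2 + 40(j150) + 375 = -22125 + j6000
|N| = √(500² + 0²) ≈ 500, ∠N ≈ 0.00°
|D| = √(22125² + 6000²) ≈ 22924, ∠D ≈ 164.83°
|H| = 500 / 22924 ≈ 0.021811
Gain = 20 log₁₀(0.021811) ≈ -33.23 dB
∠H = 0.00° − 164.83° = -164.83°

-33.2 dB, -164.8°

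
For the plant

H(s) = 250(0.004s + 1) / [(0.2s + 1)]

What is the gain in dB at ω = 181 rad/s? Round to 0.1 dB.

18.6 dB

At ω = 181 rad/s:
zero (1 + j181·0.004) = 1 + j0.724 → |·| ≈ 1.2346, ∠ ≈ 35.90°
pole (1 + j181·0.2) = 1 + j36.2 → |·| ≈ 36.214, ∠ ≈ 88.42°
|H| = 250 · 1.2346 / (36.214) ≈ 8.5229
Gain = 20 log₁₀(8.5229) ≈ 18.61 dB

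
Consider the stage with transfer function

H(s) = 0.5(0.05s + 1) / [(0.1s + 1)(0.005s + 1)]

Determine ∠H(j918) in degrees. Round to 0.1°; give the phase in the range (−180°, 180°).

At ω = 918 rad/s:
zero (1 + j918·0.05) = 1 + j45.9 → |·| ≈ 45.911, ∠ ≈ 88.75°
pole (1 + j918·0.1) = 1 + j91.8 → |·| ≈ 91.805, ∠ ≈ 89.38°
pole (1 + j918·0.005) = 1 + j4.59 → |·| ≈ 4.6977, ∠ ≈ 77.71°
∠H = (88.75°) − (89.38° + 77.71°) = -78.34°

-78.3°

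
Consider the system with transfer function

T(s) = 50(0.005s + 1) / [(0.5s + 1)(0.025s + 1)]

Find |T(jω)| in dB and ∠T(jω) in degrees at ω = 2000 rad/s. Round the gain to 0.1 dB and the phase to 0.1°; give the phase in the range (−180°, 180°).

At ω = 2000 rad/s:
zero (1 + j2000·0.005) = 1 + j10 → |·| ≈ 10.05, ∠ ≈ 84.29°
pole (1 + j2000·0.5) = 1 + j1000 → |·| ≈ 1000, ∠ ≈ 89.94°
pole (1 + j2000·0.025) = 1 + j50 → |·| ≈ 50.01, ∠ ≈ 88.85°
|T| = 50 · 10.05 / (1000 · 50.01) ≈ 0.010048
Gain = 20 log₁₀(0.010048) ≈ -39.96 dB
∠T = (84.29°) − (89.94° + 88.85°) = -94.50°

-40.0 dB, -94.5°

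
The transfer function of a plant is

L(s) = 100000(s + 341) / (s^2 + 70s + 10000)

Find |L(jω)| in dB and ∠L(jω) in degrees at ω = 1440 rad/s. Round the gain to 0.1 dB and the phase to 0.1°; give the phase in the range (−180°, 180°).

37.1 dB, -100.5°

At s = jω = j1440:
zero (s+341): 341 + j1440 → |·| = √(341²+1440²) = √2189881 ≈ 1479.8, ∠ = arctan(1440/341) ≈ 76.68°
quadratic: (j1440)² + 70·j1440 + 10000 = -2063600 + j100800 → |·| ≈ 2.0661e+06, ∠ ≈ 177.20°
|L| = 100000 · 1479.8 / 2.0661e+06 ≈ 71.623
Gain = 20 log₁₀(71.623) ≈ 37.10 dB
∠L = 76.68° − 177.20° = -100.52°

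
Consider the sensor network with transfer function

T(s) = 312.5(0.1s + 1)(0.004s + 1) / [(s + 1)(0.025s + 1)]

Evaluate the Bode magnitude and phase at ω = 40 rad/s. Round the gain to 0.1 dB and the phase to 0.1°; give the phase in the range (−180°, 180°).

At ω = 40 rad/s:
zero (1 + j40·0.1) = 1 + j4 → |·| ≈ 4.1231, ∠ ≈ 75.96°
zero (1 + j40·0.004) = 1 + j0.16 → |·| ≈ 1.0127, ∠ ≈ 9.09°
pole (1 + j40·1) = 1 + j40 → |·| ≈ 40.012, ∠ ≈ 88.57°
pole (1 + j40·0.025) = 1 + j1 → |·| ≈ 1.4142, ∠ ≈ 45.00°
|T| = 312.5 · 4.1231 · 1.0127 / (40.012 · 1.4142) ≈ 23.06
Gain = 20 log₁₀(23.06) ≈ 27.26 dB
∠T = (75.96° + 9.09°) − (88.57° + 45.00°) = -48.52°

27.3 dB, -48.5°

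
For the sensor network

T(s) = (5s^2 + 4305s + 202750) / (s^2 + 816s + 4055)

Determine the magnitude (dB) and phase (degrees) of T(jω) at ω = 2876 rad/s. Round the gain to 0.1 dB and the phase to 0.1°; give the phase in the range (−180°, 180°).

14.0 dB, -0.9°

Substitute s = j2876:
Numerator: 5(j2876)^2 + 4305(j2876) + 202750 = -41154130 + j12381180
Denominator: (j2876)^2 + 816(j2876) + 4055 = -8267321 + j2346816
|N| = √(41154130² + 12381180²) ≈ 4.2976e+07, ∠N ≈ 163.26°
|D| = √(8267321² + 2346816²) ≈ 8.594e+06, ∠D ≈ 164.15°
|T| = 4.2976e+07 / 8.594e+06 ≈ 5.0007
Gain = 20 log₁₀(5.0007) ≈ 13.98 dB
∠T = 163.26° − 164.15° = -0.89°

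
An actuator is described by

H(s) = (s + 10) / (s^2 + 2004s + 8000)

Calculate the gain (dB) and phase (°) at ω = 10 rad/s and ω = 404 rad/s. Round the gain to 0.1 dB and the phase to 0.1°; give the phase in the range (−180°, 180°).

Substitute s = j10:
Numerator: (j10) + 10 = 10 + j10
Denominator: (j10)^2 + 2004(j10) + 8000 = 7900 + j20040
|N| = √(10² + 10²) ≈ 14.142, ∠N ≈ 45.00°
|D| = √(7900² + 20040²) ≈ 21541, ∠D ≈ 68.49°
|H| = 14.142 / 21541 ≈ 0.00065652
Gain = 20 log₁₀(0.00065652) ≈ -63.66 dB
∠H = 45.00° − 68.49° = -23.49°

Substitute s = j404:
Numerator: (j404) + 10 = 10 + j404
Denominator: (j404)^2 + 2004(j404) + 8000 = -155216 + j809616
|N| = √(10² + 404²) ≈ 404.12, ∠N ≈ 88.58°
|D| = √(155216² + 809616²) ≈ 8.2436e+05, ∠D ≈ 100.85°
|H| = 404.12 / 8.2436e+05 ≈ 0.00049022
Gain = 20 log₁₀(0.00049022) ≈ -66.19 dB
∠H = 88.58° − 100.85° = -12.27°

ω = 10: -63.7 dB, -23.5°; ω = 404: -66.2 dB, -12.3°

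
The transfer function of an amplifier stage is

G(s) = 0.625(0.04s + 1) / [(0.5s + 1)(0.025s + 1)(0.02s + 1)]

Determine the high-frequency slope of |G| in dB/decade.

-40 dB/decade

Each pole contributes −20 dB/decade at high frequency; each zero contributes +20 dB/decade.
Net: 1 zero(s) − 3 pole(s) → -40 dB/decade.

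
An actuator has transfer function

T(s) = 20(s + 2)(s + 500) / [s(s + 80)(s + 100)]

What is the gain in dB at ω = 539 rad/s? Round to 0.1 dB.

-26.2 dB

At s = jω = j539:
zero (s+2): 2 + j539 → |·| = √(2²+539²) = √290525 ≈ 539, ∠ = arctan(539/2) ≈ 89.79°
zero (s+500): 500 + j539 → |·| = √(500²+539²) = √540521 ≈ 735.2, ∠ = arctan(539/500) ≈ 47.15°
pole (s+80): 80 + j539 → |·| = √(80²+539²) = √296921 ≈ 544.9, ∠ = arctan(539/80) ≈ 81.56°
pole (s+100): 100 + j539 → |·| = √(100²+539²) = √300521 ≈ 548.2, ∠ = arctan(539/100) ≈ 79.49°
pole at origin: |s| = 539, ∠ = 90.00° (in denominator)
|T| = 20 · 3.9627e+05 / 1.6101e+08 ≈ 0.049223
Gain = 20 log₁₀(0.049223) ≈ -26.16 dB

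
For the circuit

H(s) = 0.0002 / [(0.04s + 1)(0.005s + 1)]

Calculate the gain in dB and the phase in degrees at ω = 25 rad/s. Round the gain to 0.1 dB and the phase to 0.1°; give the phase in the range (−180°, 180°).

At ω = 25 rad/s:
pole (1 + j25·0.04) = 1 + j1 → |·| ≈ 1.4142, ∠ ≈ 45.00°
pole (1 + j25·0.005) = 1 + j0.125 → |·| ≈ 1.0078, ∠ ≈ 7.13°
|H| = 0.0002 · 1 / (1.4142 · 1.0078) ≈ 0.00014033
Gain = 20 log₁₀(0.00014033) ≈ -77.06 dB
∠H = (0°) − (45.00° + 7.13°) = -52.13°

-77.1 dB, -52.1°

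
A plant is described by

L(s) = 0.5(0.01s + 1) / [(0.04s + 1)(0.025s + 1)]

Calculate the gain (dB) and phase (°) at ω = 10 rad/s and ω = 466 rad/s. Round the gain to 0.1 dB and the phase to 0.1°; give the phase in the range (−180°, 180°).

At ω = 10 rad/s:
zero (1 + j10·0.01) = 1 + j0.1 → |·| ≈ 1.005, ∠ ≈ 5.71°
pole (1 + j10·0.04) = 1 + j0.4 → |·| ≈ 1.077, ∠ ≈ 21.80°
pole (1 + j10·0.025) = 1 + j0.25 → |·| ≈ 1.0308, ∠ ≈ 14.04°
|L| = 0.5 · 1.005 / (1.077 · 1.0308) ≈ 0.45263
Gain = 20 log₁₀(0.45263) ≈ -6.89 dB
∠L = (5.71°) − (21.80° + 14.04°) = -30.13°

At ω = 466 rad/s:
zero (1 + j466·0.01) = 1 + j4.66 → |·| ≈ 4.7661, ∠ ≈ 77.89°
pole (1 + j466·0.04) = 1 + j18.64 → |·| ≈ 18.667, ∠ ≈ 86.93°
pole (1 + j466·0.025) = 1 + j11.65 → |·| ≈ 11.693, ∠ ≈ 85.09°
|L| = 0.5 · 4.7661 / (18.667 · 11.693) ≈ 0.010918
Gain = 20 log₁₀(0.010918) ≈ -39.24 dB
∠L = (77.89°) − (86.93° + 85.09°) = -94.13°

ω = 10: -6.9 dB, -30.1°; ω = 466: -39.2 dB, -94.1°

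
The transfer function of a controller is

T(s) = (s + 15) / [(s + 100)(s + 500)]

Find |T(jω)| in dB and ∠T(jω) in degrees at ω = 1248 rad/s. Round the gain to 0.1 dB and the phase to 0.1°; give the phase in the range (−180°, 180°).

At s = jω = j1248:
zero (s+15): 15 + j1248 → |·| = √(15²+1248²) = √1557729 ≈ 1248.1, ∠ = arctan(1248/15) ≈ 89.31°
pole (s+100): 100 + j1248 → |·| = √(100²+1248²) = √1567504 ≈ 1252, ∠ = arctan(1248/100) ≈ 85.42°
pole (s+500): 500 + j1248 → |·| = √(500²+1248²) = √1807504 ≈ 1344.4, ∠ = arctan(1248/500) ≈ 68.17°
|T| = 1 · 1248.1 / 1.6832e+06 ≈ 0.0007415
Gain = 20 log₁₀(0.0007415) ≈ -62.60 dB
∠T = 89.31° − 153.59° = -64.28°

-62.6 dB, -64.3°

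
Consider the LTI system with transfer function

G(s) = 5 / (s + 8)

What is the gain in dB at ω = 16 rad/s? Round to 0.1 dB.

-11.1 dB

Substitute s = j16:
Numerator: 5 = 5 + j0
Denominator: (j16) + 8 = 8 + j16
|N| = √(5² + 0²) ≈ 5, ∠N ≈ 0.00°
|D| = √(8² + 16²) ≈ 17.889, ∠D ≈ 63.43°
|G| = 5 / 17.889 ≈ 0.2795
Gain = 20 log₁₀(0.2795) ≈ -11.07 dB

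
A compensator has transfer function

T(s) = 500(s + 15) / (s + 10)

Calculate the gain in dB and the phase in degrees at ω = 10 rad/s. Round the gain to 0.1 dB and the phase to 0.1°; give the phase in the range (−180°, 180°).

At s = jω = j10:
zero (s+15): 15 + j10 → |·| = √(15²+10²) = √325 ≈ 18.028, ∠ = arctan(10/15) ≈ 33.69°
pole (s+10): 10 + j10 → |·| = √(10²+10²) = √200 ≈ 14.142, ∠ = arctan(10/10) ≈ 45.00°
|T| = 500 · 18.028 / 14.142 ≈ 637.39
Gain = 20 log₁₀(637.39) ≈ 56.09 dB
∠T = 33.69° − 45.00° = -11.31°

56.1 dB, -11.3°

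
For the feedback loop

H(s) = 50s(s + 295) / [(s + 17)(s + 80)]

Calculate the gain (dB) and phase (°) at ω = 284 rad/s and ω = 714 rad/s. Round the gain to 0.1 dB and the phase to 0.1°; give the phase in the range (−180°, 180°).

ω = 284: 36.8 dB, -26.9°; ω = 714: 34.6 dB, -14.7°

At s = jω = j284:
zero (s+295): 295 + j284 → |·| = √(295²+284²) = √167681 ≈ 409.49, ∠ = arctan(284/295) ≈ 43.91°
zero at origin: s = j284 → |·| = 284, ∠ = 90.00°
pole (s+17): 17 + j284 → |·| = √(17²+284²) = √80945 ≈ 284.51, ∠ = arctan(284/17) ≈ 86.57°
pole (s+80): 80 + j284 → |·| = √(80²+284²) = √87056 ≈ 295.05, ∠ = arctan(284/80) ≈ 74.27°
|H| = 50 · 1.163e+05 / 83945 ≈ 69.272
Gain = 20 log₁₀(69.272) ≈ 36.81 dB
∠H = 133.91° − 160.84° = -26.93°

At s = jω = j714:
zero (s+295): 295 + j714 → |·| = √(295²+714²) = √596821 ≈ 772.54, ∠ = arctan(714/295) ≈ 67.55°
zero at origin: s = j714 → |·| = 714, ∠ = 90.00°
pole (s+17): 17 + j714 → |·| = √(17²+714²) = √510085 ≈ 714.2, ∠ = arctan(714/17) ≈ 88.64°
pole (s+80): 80 + j714 → |·| = √(80²+714²) = √516196 ≈ 718.47, ∠ = arctan(714/80) ≈ 83.61°
|H| = 50 · 5.5159e+05 / 5.1313e+05 ≈ 53.748
Gain = 20 log₁₀(53.748) ≈ 34.61 dB
∠H = 157.55° − 172.25° = -14.70°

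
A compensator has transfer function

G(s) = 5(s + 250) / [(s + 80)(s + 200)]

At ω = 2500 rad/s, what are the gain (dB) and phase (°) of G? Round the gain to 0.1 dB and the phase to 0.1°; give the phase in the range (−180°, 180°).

At s = jω = j2500:
zero (s+250): 250 + j2500 → |·| = √(250²+2500²) = √6312500 ≈ 2512.5, ∠ = arctan(2500/250) ≈ 84.29°
pole (s+80): 80 + j2500 → |·| = √(80²+2500²) = √6256400 ≈ 2501.3, ∠ = arctan(2500/80) ≈ 88.17°
pole (s+200): 200 + j2500 → |·| = √(200²+2500²) = √6290000 ≈ 2508, ∠ = arctan(2500/200) ≈ 85.43°
|G| = 5 · 2512.5 / 6.2733e+06 ≈ 0.0020025
Gain = 20 log₁₀(0.0020025) ≈ -53.97 dB
∠G = 84.29° − 173.60° = -89.31°

-54.0 dB, -89.3°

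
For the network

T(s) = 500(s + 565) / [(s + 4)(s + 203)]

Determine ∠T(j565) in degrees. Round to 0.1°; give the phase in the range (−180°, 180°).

-114.8°

At s = jω = j565:
zero (s+565): 565 + j565 → |·| = √(565²+565²) = √638450 ≈ 799.03, ∠ = arctan(565/565) ≈ 45.00°
pole (s+4): 4 + j565 → |·| = √(4²+565²) = √319241 ≈ 565.01, ∠ = arctan(565/4) ≈ 89.59°
pole (s+203): 203 + j565 → |·| = √(203²+565²) = √360434 ≈ 600.36, ∠ = arctan(565/203) ≈ 70.24°
∠T = 45.00° − 159.83° = -114.83°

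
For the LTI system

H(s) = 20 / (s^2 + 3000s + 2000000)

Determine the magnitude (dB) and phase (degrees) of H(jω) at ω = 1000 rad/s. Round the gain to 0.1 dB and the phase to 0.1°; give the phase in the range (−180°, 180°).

-104.0 dB, -71.6°

Substitute s = j1000:
Numerator: 20 = 20 + j0
Denominator: (j1000)^2 + 3000(j1000) + 2000000 = 1000000 + j3000000
|N| = √(20² + 0²) ≈ 20, ∠N ≈ 0.00°
|D| = √(1000000² + 3000000²) ≈ 3.1623e+06, ∠D ≈ 71.57°
|H| = 20 / 3.1623e+06 ≈ 6.3245e-06
Gain = 20 log₁₀(6.3245e-06) ≈ -103.98 dB
∠H = 0.00° − 71.57° = -71.57°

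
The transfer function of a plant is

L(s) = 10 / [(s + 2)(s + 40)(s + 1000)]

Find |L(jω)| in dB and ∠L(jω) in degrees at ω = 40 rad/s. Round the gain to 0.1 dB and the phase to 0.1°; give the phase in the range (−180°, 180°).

At s = jω = j40:
pole (s+2): 2 + j40 → |·| = √(2²+40²) = √1604 ≈ 40.05, ∠ = arctan(40/2) ≈ 87.14°
pole (s+40): 40 + j40 → |·| = √(40²+40²) = √3200 ≈ 56.569, ∠ = arctan(40/40) ≈ 45.00°
pole (s+1000): 1000 + j40 → |·| = √(1000²+40²) = √1001600 ≈ 1000.8, ∠ = arctan(40/1000) ≈ 2.29°
|L| = 10 / 2.2674e+06 ≈ 4.4103e-06
Gain = 20 log₁₀(4.4103e-06) ≈ -107.11 dB
∠L = 0.00° − 134.43° = -134.43°

-107.1 dB, -134.4°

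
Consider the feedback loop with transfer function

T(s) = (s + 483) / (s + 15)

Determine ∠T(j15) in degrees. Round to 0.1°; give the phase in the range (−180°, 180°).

-43.2°

Substitute s = j15:
Numerator: (j15) + 483 = 483 + j15
Denominator: (j15) + 15 = 15 + j15
|N| = √(483² + 15²) ≈ 483.23, ∠N ≈ 1.78°
|D| = √(15² + 15²) ≈ 21.213, ∠D ≈ 45.00°
∠T = 1.78° − 45.00° = -43.22°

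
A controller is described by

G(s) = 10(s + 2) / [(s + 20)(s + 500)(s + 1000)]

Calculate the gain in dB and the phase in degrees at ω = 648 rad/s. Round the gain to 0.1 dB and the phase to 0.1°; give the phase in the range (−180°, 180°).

-99.8 dB, -83.7°

At s = jω = j648:
zero (s+2): 2 + j648 → |·| = √(2²+648²) = √419908 ≈ 648, ∠ = arctan(648/2) ≈ 89.82°
pole (s+20): 20 + j648 → |·| = √(20²+648²) = √420304 ≈ 648.31, ∠ = arctan(648/20) ≈ 88.23°
pole (s+500): 500 + j648 → |·| = √(500²+648²) = √669904 ≈ 818.48, ∠ = arctan(648/500) ≈ 52.35°
pole (s+1000): 1000 + j648 → |·| = √(1000²+648²) = √1419904 ≈ 1191.6, ∠ = arctan(648/1000) ≈ 32.94°
|G| = 10 · 648 / 6.323e+08 ≈ 1.0248e-05
Gain = 20 log₁₀(1.0248e-05) ≈ -99.79 dB
∠G = 89.82° − 173.52° = -83.70°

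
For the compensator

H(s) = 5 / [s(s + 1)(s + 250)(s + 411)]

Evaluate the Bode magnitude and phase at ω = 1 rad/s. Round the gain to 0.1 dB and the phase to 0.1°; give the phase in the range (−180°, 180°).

-89.3 dB, -135.4°

At s = jω = j1:
pole (s+1): 1 + j1 → |·| = √(1²+1²) = √2 ≈ 1.4142, ∠ = arctan(1/1) ≈ 45.00°
pole (s+250): 250 + j1 → |·| = √(250²+1²) = √62501 ≈ 250, ∠ = arctan(1/250) ≈ 0.23°
pole (s+411): 411 + j1 → |·| = √(411²+1²) = √168922 ≈ 411, ∠ = arctan(1/411) ≈ 0.14°
pole at origin: |s| = 1, ∠ = 90.00° (in denominator)
|H| = 5 / 1.4531e+05 ≈ 3.4409e-05
Gain = 20 log₁₀(3.4409e-05) ≈ -89.27 dB
∠H = 0.00° − 135.37° = -135.37°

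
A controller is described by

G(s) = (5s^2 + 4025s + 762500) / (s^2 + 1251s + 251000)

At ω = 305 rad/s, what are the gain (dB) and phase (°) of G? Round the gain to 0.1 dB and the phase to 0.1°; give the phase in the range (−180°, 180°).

Substitute s = j305:
Numerator: 5(j305)^2 + 4025(j305) + 762500 = 297375 + j1227625
Denominator: (j305)^2 + 1251(j305) + 251000 = 157975 + j381555
|N| = √(297375² + 1227625²) ≈ 1.2631e+06, ∠N ≈ 76.38°
|D| = √(157975² + 381555²) ≈ 4.1297e+05, ∠D ≈ 67.51°
|G| = 1.2631e+06 / 4.1297e+05 ≈ 3.0586
Gain = 20 log₁₀(3.0586) ≈ 9.71 dB
∠G = 76.38° − 67.51° = 8.87°

9.7 dB, 8.9°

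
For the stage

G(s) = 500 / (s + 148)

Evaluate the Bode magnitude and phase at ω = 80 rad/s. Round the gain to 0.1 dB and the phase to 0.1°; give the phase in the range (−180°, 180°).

At s = jω = j80:
pole (s+148): 148 + j80 → |·| = √(148²+80²) = √28304 ≈ 168.24, ∠ = arctan(80/148) ≈ 28.39°
|G| = 500 / 168.24 ≈ 2.9719
Gain = 20 log₁₀(2.9719) ≈ 9.46 dB
∠G = 0.00° − 28.39° = -28.39°

9.5 dB, -28.4°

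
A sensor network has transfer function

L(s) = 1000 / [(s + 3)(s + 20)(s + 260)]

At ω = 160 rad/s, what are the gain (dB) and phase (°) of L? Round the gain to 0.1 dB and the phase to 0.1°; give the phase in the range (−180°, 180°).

-77.9 dB, 156.6°

At s = jω = j160:
pole (s+3): 3 + j160 → |·| = √(3²+160²) = √25609 ≈ 160.03, ∠ = arctan(160/3) ≈ 88.93°
pole (s+20): 20 + j160 → |·| = √(20²+160²) = √26000 ≈ 161.25, ∠ = arctan(160/20) ≈ 82.87°
pole (s+260): 260 + j160 → |·| = √(260²+160²) = √93200 ≈ 305.29, ∠ = arctan(160/260) ≈ 31.61°
|L| = 1000 / 7.878e+06 ≈ 0.00012694
Gain = 20 log₁₀(0.00012694) ≈ -77.93 dB
∠L = 0.00° − 203.41° = -203.41° ≡ 156.59° (principal value)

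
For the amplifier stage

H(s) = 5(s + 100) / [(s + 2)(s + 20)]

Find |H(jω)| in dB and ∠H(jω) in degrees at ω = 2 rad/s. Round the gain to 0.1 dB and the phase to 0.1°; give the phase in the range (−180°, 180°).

At s = jω = j2:
zero (s+100): 100 + j2 → |·| = √(100²+2²) = √10004 ≈ 100.02, ∠ = arctan(2/100) ≈ 1.15°
pole (s+2): 2 + j2 → |·| = √(2²+2²) = √8 ≈ 2.8284, ∠ = arctan(2/2) ≈ 45.00°
pole (s+20): 20 + j2 → |·| = √(20²+2²) = √404 ≈ 20.1, ∠ = arctan(2/20) ≈ 5.71°
|H| = 5 · 100.02 / 56.851 ≈ 8.7967
Gain = 20 log₁₀(8.7967) ≈ 18.89 dB
∠H = 1.15° − 50.71° = -49.56°

18.9 dB, -49.6°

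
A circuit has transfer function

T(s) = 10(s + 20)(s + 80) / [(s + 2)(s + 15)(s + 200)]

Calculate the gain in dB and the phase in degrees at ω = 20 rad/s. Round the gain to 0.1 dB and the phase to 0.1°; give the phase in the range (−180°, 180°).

At s = jω = j20:
zero (s+20): 20 + j20 → |·| = √(20²+20²) = √800 ≈ 28.284, ∠ = arctan(20/20) ≈ 45.00°
zero (s+80): 80 + j20 → |·| = √(80²+20²) = √6800 ≈ 82.462, ∠ = arctan(20/80) ≈ 14.04°
pole (s+2): 2 + j20 → |·| = √(2²+20²) = √404 ≈ 20.1, ∠ = arctan(20/2) ≈ 84.29°
pole (s+15): 15 + j20 → |·| = √(15²+20²) = √625 ≈ 25, ∠ = arctan(20/15) ≈ 53.13°
pole (s+200): 200 + j20 → |·| = √(200²+20²) = √40400 ≈ 201, ∠ = arctan(20/200) ≈ 5.71°
|T| = 10 · 2332.4 / 1.01e+05 ≈ 0.23093
Gain = 20 log₁₀(0.23093) ≈ -12.73 dB
∠T = 59.04° − 143.13° = -84.09°

-12.7 dB, -84.1°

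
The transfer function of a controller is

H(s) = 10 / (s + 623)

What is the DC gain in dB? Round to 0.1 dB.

H(0) = 10 / 623 ≈ 0.016051
20 log₁₀(0.016051) ≈ -35.89 dB

-35.9 dB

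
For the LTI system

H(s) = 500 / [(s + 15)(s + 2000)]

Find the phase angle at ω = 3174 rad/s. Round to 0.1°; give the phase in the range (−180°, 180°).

At s = jω = j3174:
pole (s+15): 15 + j3174 → |·| = √(15²+3174²) = √10074501 ≈ 3174, ∠ = arctan(3174/15) ≈ 89.73°
pole (s+2000): 2000 + j3174 → |·| = √(2000²+3174²) = √14074276 ≈ 3751.6, ∠ = arctan(3174/2000) ≈ 57.78°
∠H = 0.00° − 147.51° = -147.51°

-147.5°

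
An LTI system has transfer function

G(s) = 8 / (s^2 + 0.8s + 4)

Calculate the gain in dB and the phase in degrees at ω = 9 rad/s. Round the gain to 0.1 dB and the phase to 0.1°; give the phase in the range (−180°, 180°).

-19.7 dB, -174.7°

At s = jω = j9:
quadratic: (j9)² + 0.8·j9 + 4 = -77 + j7.2 → |·| ≈ 77.336, ∠ ≈ 174.66°
|G| = 8 / 77.336 ≈ 0.10344
Gain = 20 log₁₀(0.10344) ≈ -19.71 dB
∠G = 0.00° − 174.66° = -174.66°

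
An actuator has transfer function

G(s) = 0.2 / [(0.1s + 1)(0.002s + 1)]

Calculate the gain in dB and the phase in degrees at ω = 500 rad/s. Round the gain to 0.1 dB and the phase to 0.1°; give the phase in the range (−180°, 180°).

At ω = 500 rad/s:
pole (1 + j500·0.1) = 1 + j50 → |·| ≈ 50.01, ∠ ≈ 88.85°
pole (1 + j500·0.002) = 1 + j1 → |·| ≈ 1.4142, ∠ ≈ 45.00°
|G| = 0.2 · 1 / (50.01 · 1.4142) ≈ 0.0028279
Gain = 20 log₁₀(0.0028279) ≈ -50.97 dB
∠G = (0°) − (88.85° + 45.00°) = -133.85°

-51.0 dB, -133.9°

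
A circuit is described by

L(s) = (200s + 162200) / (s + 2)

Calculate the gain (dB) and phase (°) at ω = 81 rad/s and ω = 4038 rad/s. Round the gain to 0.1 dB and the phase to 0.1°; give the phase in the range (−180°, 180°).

ω = 81: 66.1 dB, -82.9°; ω = 4038: 46.2 dB, -11.3°

Substitute s = j81:
Numerator: 200(j81) + 162200 = 162200 + j16200
Denominator: (j81) + 2 = 2 + j81
|N| = √(162200² + 16200²) ≈ 1.6301e+05, ∠N ≈ 5.70°
|D| = √(2² + 81²) ≈ 81.025, ∠D ≈ 88.59°
|L| = 1.6301e+05 / 81.025 ≈ 2011.8
Gain = 20 log₁₀(2011.8) ≈ 66.07 dB
∠L = 5.70° − 88.59° = -82.89°

Substitute s = j4038:
Numerator: 200(j4038) + 162200 = 162200 + j807600
Denominator: (j4038) + 2 = 2 + j4038
|N| = √(162200² + 807600²) ≈ 8.2373e+05, ∠N ≈ 78.64°
|D| = √(2² + 4038²) ≈ 4038, ∠D ≈ 89.97°
|L| = 8.2373e+05 / 4038 ≈ 203.99
Gain = 20 log₁₀(203.99) ≈ 46.19 dB
∠L = 78.64° − 89.97° = -11.33°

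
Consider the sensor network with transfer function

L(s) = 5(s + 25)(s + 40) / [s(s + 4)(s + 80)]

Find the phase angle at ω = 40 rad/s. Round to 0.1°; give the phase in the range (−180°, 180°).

At s = jω = j40:
zero (s+25): 25 + j40 → |·| = √(25²+40²) = √2225 ≈ 47.17, ∠ = arctan(40/25) ≈ 57.99°
zero (s+40): 40 + j40 → |·| = √(40²+40²) = √3200 ≈ 56.569, ∠ = arctan(40/40) ≈ 45.00°
pole (s+4): 4 + j40 → |·| = √(4²+40²) = √1616 ≈ 40.2, ∠ = arctan(40/4) ≈ 84.29°
pole (s+80): 80 + j40 → |·| = √(80²+40²) = √8000 ≈ 89.443, ∠ = arctan(40/80) ≈ 26.57°
pole at origin: |s| = 40, ∠ = 90.00° (in denominator)
∠L = 102.99° − 200.86° = -97.87°

-97.9°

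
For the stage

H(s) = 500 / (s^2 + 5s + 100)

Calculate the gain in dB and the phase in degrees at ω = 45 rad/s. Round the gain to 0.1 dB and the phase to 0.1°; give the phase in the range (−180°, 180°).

-11.8 dB, -173.3°

At s = jω = j45:
quadratic: (j45)² + 5·j45 + 100 = -1925 + j225 → |·| ≈ 1938.1, ∠ ≈ 173.33°
|H| = 500 / 1938.1 ≈ 0.25798
Gain = 20 log₁₀(0.25798) ≈ -11.77 dB
∠H = 0.00° − 173.33° = -173.33°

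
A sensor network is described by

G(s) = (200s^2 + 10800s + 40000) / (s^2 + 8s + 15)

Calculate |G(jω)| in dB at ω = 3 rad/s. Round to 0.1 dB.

66.1 dB

Substitute s = j3:
Numerator: 200(j3)^2 + 10800(j3) + 40000 = 38200 + j32400
Denominator: (j3)^2 + 8(j3) + 15 = 6 + j24
|N| = √(38200² + 32400²) ≈ 50090, ∠N ≈ 40.30°
|D| = √(6² + 24²) ≈ 24.739, ∠D ≈ 75.96°
|G| = 50090 / 24.739 ≈ 2024.7
Gain = 20 log₁₀(2024.7) ≈ 66.13 dB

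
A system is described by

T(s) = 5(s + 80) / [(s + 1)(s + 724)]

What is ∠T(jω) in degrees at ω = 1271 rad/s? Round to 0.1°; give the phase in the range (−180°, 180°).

At s = jω = j1271:
zero (s+80): 80 + j1271 → |·| = √(80²+1271²) = √1621841 ≈ 1273.5, ∠ = arctan(1271/80) ≈ 86.40°
pole (s+1): 1 + j1271 → |·| = √(1²+1271²) = √1615442 ≈ 1271, ∠ = arctan(1271/1) ≈ 89.95°
pole (s+724): 724 + j1271 → |·| = √(724²+1271²) = √2139617 ≈ 1462.7, ∠ = arctan(1271/724) ≈ 60.33°
∠T = 86.40° − 150.28° = -63.88°

-63.9°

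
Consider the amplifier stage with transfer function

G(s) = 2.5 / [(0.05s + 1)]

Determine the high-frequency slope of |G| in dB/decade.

-20 dB/decade

Each pole contributes −20 dB/decade at high frequency; each zero contributes +20 dB/decade.
Net: 0 zero(s) − 1 pole(s) → -20 dB/decade.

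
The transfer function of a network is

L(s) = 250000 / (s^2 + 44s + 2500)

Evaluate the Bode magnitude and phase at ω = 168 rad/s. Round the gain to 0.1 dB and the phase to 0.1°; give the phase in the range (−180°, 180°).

At s = jω = j168:
quadratic: (j168)² + 44·j168 + 2500 = -25724 + j7392 → |·| ≈ 26765, ∠ ≈ 163.97°
|L| = 250000 / 26765 ≈ 9.3406
Gain = 20 log₁₀(9.3406) ≈ 19.41 dB
∠L = 0.00° − 163.97° = -163.97°

19.4 dB, -164.0°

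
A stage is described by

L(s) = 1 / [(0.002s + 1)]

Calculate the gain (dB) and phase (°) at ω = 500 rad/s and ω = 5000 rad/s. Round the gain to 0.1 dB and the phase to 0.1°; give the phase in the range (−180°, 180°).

At ω = 500 rad/s:
pole (1 + j500·0.002) = 1 + j1 → |·| ≈ 1.4142, ∠ ≈ 45.00°
|L| = 1 · 1 / (1.4142) ≈ 0.70711
Gain = 20 log₁₀(0.70711) ≈ -3.01 dB
∠L = (0°) − (45.00°) = -45.00°

At ω = 5000 rad/s:
pole (1 + j5000·0.002) = 1 + j10 → |·| ≈ 10.05, ∠ ≈ 84.29°
|L| = 1 · 1 / (10.05) ≈ 0.099502
Gain = 20 log₁₀(0.099502) ≈ -20.04 dB
∠L = (0°) − (84.29°) = -84.29°

ω = 500: -3.0 dB, -45.0°; ω = 5000: -20.0 dB, -84.3°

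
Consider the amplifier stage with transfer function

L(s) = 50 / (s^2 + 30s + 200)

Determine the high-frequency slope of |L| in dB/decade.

Each pole contributes −20 dB/decade at high frequency; each zero contributes +20 dB/decade.
Net: 0 zero(s) − 2 pole(s) → -40 dB/decade.

-40 dB/decade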